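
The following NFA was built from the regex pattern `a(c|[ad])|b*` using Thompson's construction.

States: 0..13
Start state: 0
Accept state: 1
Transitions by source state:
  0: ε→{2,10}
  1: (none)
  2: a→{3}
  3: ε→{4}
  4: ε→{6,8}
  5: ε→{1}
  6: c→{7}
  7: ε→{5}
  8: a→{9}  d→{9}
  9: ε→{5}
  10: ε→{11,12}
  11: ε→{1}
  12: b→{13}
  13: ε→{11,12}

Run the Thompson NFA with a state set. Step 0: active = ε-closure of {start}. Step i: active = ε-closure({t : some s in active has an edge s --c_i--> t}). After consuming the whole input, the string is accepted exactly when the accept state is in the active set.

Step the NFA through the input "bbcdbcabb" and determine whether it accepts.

initial (ε-close {0}): {0,1,2,10,11,12}
'b' @ 1: {1,11,12,13}  (accept∈set)
'b' @ 2: {1,11,12,13}  (accept∈set)
'c' @ 3: {}  — dead — no transitions
rest 'dbcabb' ignored (set empty)
final: {}; accept 1 not in set

Answer: REJECT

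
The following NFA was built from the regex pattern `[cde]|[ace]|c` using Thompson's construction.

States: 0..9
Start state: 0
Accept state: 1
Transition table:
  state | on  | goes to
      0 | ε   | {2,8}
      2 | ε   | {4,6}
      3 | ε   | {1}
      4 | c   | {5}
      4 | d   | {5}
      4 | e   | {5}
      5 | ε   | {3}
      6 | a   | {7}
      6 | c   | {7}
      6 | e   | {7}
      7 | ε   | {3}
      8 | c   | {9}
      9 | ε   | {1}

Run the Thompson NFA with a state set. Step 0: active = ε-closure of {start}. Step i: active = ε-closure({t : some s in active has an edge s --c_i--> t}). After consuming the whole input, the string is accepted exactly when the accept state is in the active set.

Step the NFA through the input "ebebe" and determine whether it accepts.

initial (ε-close {0}): {0,2,4,6,8}
'e' @ 1: {1,3,5,7}  [accepting]
'b' @ 2: {}  — dead — no transitions
rest 'ebe' ignored (set empty)
end set {} — state 1 not in

Answer: REJECT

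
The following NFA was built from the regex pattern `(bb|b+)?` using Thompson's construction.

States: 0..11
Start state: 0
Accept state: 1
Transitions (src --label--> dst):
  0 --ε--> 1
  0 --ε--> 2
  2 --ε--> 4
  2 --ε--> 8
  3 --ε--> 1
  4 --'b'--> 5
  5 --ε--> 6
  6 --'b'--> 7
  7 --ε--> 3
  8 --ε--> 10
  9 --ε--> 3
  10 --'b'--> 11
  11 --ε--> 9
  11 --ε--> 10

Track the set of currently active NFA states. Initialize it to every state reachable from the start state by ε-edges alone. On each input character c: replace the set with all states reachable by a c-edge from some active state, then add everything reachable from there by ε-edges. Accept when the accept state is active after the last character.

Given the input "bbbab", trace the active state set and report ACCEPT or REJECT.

initial (ε-close {0}): {0,1,2,4,8,10}
'b' @ 1: {1,3,5,6,9,10,11}  [accepting]
'b' @ 2: {1,3,7,9,10,11}  [accepting]
'b' @ 3: {1,3,9,10,11}  [accepting]
'a' @ 4: {}  — state set empty
rest 'b' ignored (set empty)
end set {} — state 1 not in

Answer: REJECT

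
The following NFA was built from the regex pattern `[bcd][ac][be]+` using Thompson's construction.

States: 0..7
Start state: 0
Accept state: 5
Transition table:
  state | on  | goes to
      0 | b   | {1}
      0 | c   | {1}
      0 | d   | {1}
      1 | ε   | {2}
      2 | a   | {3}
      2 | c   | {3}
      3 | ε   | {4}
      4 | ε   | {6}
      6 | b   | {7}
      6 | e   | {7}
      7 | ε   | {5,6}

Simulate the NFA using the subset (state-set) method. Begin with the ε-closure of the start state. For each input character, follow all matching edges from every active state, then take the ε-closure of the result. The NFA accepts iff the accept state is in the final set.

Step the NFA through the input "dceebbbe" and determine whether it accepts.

Answer: ACCEPT

Steps:
initial (ε-close {0}): {0}
'd' @ 1: {1,2}
'c' @ 2: {3,4,6}
'e' @ 3: {5,6,7}  (accept∈set)
'e' @ 4: {5,6,7}  (accept∈set)
'b' @ 5: {5,6,7}  (accept∈set)
'b' @ 6: {5,6,7}  (accept∈set)
'b' @ 7: {5,6,7}  (accept∈set)
'e' @ 8: {5,6,7}  (accept∈set)
end set {5,6,7} — state 5 in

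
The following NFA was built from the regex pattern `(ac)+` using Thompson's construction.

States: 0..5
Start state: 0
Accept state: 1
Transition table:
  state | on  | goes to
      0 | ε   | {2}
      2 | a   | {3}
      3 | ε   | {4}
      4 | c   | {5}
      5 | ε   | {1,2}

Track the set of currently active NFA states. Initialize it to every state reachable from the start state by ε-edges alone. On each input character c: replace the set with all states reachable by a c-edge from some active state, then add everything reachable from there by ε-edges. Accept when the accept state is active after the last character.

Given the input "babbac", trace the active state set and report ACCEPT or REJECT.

Answer: REJECT

Steps:
start: ε-closure({0}) = {0,2}
'b' @ 1: {}  — dead — no transitions
rest 'abbac' ignored (set empty)
end set {} — state 1 not in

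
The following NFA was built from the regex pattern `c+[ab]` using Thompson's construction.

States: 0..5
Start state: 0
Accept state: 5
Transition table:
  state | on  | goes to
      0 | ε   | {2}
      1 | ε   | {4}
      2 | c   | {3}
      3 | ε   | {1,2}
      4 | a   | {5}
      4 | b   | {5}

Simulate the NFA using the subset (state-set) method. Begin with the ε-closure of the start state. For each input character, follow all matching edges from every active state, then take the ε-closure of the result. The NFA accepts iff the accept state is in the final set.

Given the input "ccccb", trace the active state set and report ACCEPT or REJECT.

Answer: ACCEPT

Trace:
S₀ = ε-closure({0}) = {0,2}
'c' @ 1: {1,2,3,4}
'c' @ 2: {1,2,3,4}
'c' @ 3: {1,2,3,4}
'c' @ 4: {1,2,3,4}
'b' @ 5: {5}  [accepting]
final: {5}; accept 5 in set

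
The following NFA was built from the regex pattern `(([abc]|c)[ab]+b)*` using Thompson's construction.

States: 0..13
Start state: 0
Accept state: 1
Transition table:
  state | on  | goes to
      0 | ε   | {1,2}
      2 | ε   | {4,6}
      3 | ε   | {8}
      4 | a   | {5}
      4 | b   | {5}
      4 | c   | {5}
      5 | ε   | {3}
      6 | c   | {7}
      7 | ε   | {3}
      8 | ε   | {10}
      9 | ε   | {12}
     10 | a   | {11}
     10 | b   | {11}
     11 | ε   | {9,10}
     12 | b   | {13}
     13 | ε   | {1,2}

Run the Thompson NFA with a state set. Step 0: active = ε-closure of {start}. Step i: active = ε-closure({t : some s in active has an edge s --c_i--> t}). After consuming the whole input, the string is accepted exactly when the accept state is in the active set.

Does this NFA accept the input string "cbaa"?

Answer: REJECT

Trace:
start: ε-closure({0}) = {0,1,2,4,6}
'c' @ 1: {3,5,7,8,10}
'b' @ 2: {9,10,11,12}
'a' @ 3: {9,10,11,12}
'a' @ 4: {9,10,11,12}
after full input: {9,10,11,12}  (accept=1 not in)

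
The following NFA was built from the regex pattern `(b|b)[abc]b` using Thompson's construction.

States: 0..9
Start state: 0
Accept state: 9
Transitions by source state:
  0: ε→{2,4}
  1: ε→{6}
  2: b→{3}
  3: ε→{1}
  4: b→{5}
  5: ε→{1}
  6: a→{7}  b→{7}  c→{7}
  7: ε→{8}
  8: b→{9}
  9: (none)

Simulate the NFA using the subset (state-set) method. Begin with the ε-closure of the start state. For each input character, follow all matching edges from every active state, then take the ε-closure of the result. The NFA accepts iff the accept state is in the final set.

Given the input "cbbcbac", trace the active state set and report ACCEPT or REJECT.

initial (ε-close {0}): {0,2,4}
'c' @ 1: {}  — dead — no transitions
rest 'bbcbac' ignored (set empty)
final: {}; accept 9 not in set

Answer: REJECT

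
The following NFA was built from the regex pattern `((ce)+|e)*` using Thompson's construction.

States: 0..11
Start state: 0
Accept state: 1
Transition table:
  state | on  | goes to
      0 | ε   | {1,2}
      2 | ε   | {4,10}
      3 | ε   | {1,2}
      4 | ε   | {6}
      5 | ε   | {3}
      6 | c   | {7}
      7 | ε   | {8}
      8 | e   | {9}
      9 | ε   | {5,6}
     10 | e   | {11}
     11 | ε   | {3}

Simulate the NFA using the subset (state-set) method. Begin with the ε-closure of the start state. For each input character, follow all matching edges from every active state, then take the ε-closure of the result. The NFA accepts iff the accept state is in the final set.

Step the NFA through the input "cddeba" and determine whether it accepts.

start: ε-closure({0}) = {0,1,2,4,6,10}
'c' @ 1: {7,8}
'd' @ 2: {}  — no active states
rest 'deba' ignored (set empty)
end set {} — state 1 not in

Answer: REJECT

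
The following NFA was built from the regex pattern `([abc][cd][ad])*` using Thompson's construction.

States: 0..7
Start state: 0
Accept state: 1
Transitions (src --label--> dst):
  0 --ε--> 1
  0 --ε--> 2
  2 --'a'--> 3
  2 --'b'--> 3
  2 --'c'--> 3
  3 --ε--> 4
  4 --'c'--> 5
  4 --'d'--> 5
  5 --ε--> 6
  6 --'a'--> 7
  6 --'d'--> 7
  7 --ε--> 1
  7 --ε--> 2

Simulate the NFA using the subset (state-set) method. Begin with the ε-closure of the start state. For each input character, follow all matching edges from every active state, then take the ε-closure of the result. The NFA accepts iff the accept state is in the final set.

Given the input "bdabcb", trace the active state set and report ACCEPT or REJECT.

initial (ε-close {0}): {0,1,2}
'b' @ 1: {3,4}
'd' @ 2: {5,6}
'a' @ 3: {1,2,7}  (accept∈set)
'b' @ 4: {3,4}
'c' @ 5: {5,6}
'b' @ 6: {}  — no active states
final: {}; accept 1 not in set

Answer: REJECT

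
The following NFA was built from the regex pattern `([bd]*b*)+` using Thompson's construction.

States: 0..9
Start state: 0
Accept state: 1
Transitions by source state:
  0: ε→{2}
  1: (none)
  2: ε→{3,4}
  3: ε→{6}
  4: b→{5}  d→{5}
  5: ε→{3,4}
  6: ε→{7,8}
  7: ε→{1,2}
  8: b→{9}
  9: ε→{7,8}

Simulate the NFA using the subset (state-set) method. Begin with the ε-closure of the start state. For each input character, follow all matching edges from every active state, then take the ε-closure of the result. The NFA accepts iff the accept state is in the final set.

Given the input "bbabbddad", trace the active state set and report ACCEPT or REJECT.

S₀ = ε-closure({0}) = {0,1,2,3,4,6,7,8}
'b' @ 1: {1,2,3,4,5,6,7,8,9}  ✓accept
'b' @ 2: {1,2,3,4,5,6,7,8,9}  ✓accept
'a' @ 3: {}  — no active states
rest 'bbddad' ignored (set empty)
after full input: {}  (accept=1 not in)

Answer: REJECT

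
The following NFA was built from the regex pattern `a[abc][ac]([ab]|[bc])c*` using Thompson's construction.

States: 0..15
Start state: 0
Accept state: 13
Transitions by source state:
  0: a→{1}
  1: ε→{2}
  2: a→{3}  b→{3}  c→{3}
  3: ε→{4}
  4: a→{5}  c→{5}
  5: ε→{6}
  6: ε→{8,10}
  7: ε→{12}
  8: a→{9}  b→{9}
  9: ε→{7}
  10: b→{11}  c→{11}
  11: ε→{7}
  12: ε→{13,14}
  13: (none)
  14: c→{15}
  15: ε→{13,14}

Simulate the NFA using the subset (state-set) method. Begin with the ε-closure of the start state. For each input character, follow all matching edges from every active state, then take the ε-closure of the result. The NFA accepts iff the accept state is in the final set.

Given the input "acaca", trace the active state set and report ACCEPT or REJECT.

Answer: REJECT

Trace:
S₀ = ε-closure({0}) = {0}
'a' @ 1: {1,2}
'c' @ 2: {3,4}
'a' @ 3: {5,6,8,10}
'c' @ 4: {7,11,12,13,14}  ✓accept
'a' @ 5: {}  — dead — no transitions
after full input: {}  (accept=13 not in)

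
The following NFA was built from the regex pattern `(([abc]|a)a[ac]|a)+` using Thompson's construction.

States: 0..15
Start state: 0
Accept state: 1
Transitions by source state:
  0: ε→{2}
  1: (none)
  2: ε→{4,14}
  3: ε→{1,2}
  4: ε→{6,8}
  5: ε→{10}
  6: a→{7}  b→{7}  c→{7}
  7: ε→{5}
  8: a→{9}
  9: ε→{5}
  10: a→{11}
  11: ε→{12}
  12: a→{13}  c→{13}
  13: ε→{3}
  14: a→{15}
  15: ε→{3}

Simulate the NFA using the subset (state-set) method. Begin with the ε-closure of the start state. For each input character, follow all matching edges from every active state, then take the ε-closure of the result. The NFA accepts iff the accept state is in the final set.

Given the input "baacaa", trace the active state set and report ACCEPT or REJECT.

Answer: ACCEPT

Trace:
start: ε-closure({0}) = {0,2,4,6,8,14}
'b' @ 1: {5,7,10}
'a' @ 2: {11,12}
'a' @ 3: {1,2,3,4,6,8,13,14}  (accept∈set)
'c' @ 4: {5,7,10}
'a' @ 5: {11,12}
'a' @ 6: {1,2,3,4,6,8,13,14}  (accept∈set)
end set {1,2,3,4,6,8,13,14} — state 1 in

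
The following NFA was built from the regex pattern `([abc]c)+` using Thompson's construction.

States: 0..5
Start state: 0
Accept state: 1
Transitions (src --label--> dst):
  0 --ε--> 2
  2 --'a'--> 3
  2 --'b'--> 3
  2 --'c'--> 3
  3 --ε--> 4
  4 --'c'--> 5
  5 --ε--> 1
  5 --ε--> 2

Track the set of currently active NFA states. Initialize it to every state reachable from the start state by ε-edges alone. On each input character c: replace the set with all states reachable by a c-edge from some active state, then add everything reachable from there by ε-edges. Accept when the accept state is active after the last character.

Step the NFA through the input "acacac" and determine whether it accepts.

Answer: ACCEPT

Steps:
start: ε-closure({0}) = {0,2}
'a' @ 1: {3,4}
'c' @ 2: {1,2,5}  ✓accept
'a' @ 3: {3,4}
'c' @ 4: {1,2,5}  ✓accept
'a' @ 5: {3,4}
'c' @ 6: {1,2,5}  ✓accept
end set {1,2,5} — state 1 in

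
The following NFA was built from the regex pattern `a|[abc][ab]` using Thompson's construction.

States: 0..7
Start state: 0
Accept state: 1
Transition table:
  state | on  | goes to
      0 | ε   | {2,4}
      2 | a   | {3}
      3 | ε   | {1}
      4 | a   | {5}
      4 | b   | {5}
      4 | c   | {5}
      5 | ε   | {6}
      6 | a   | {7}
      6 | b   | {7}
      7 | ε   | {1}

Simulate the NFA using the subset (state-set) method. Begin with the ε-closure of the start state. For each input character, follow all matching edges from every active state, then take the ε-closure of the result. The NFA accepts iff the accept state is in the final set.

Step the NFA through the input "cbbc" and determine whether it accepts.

start: ε-closure({0}) = {0,2,4}
'c' @ 1: {5,6}
'b' @ 2: {1,7}  ✓accept
'b' @ 3: {}  — no active states
rest 'c' ignored (set empty)
end set {} — state 1 not in

Answer: REJECT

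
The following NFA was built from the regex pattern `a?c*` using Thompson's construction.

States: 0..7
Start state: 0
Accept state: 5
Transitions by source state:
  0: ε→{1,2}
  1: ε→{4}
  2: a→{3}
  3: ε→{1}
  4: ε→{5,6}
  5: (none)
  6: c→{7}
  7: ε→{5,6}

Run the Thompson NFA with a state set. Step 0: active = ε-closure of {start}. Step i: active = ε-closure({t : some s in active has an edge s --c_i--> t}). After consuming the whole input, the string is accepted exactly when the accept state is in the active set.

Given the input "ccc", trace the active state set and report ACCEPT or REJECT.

Answer: ACCEPT

Derivation:
start: ε-closure({0}) = {0,1,2,4,5,6}
'c' @ 1: {5,6,7}  ✓accept
'c' @ 2: {5,6,7}  ✓accept
'c' @ 3: {5,6,7}  ✓accept
end set {5,6,7} — state 5 in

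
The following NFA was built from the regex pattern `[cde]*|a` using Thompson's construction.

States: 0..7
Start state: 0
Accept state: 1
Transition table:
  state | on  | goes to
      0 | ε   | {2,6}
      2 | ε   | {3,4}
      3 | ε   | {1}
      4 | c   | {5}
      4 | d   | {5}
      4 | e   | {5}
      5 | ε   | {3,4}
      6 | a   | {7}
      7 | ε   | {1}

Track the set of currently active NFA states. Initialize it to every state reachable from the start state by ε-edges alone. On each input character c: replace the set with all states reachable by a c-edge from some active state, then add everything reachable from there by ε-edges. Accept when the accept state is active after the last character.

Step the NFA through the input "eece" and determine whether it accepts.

initial (ε-close {0}): {0,1,2,3,4,6}
'e' @ 1: {1,3,4,5}  [accepting]
'e' @ 2: {1,3,4,5}  [accepting]
'c' @ 3: {1,3,4,5}  [accepting]
'e' @ 4: {1,3,4,5}  [accepting]
after full input: {1,3,4,5}  (accept=1 in)

Answer: ACCEPT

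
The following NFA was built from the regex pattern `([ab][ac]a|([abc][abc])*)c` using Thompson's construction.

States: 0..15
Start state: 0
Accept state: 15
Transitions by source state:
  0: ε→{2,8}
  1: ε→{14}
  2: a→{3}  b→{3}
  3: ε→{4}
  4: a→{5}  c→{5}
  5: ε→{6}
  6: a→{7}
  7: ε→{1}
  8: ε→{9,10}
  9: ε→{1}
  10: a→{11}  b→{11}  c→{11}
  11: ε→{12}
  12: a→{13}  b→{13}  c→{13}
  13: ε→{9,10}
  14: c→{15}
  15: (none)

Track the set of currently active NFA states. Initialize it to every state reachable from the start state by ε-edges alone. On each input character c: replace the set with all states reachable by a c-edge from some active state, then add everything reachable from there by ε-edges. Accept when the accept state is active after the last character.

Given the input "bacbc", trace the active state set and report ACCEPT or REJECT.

Answer: ACCEPT

Trace:
start: ε-closure({0}) = {0,1,2,8,9,10,14}
'b' @ 1: {3,4,11,12}
'a' @ 2: {1,5,6,9,10,13,14}
'c' @ 3: {11,12,15}  (accept∈set)
'b' @ 4: {1,9,10,13,14}
'c' @ 5: {11,12,15}  (accept∈set)
end set {11,12,15} — state 15 in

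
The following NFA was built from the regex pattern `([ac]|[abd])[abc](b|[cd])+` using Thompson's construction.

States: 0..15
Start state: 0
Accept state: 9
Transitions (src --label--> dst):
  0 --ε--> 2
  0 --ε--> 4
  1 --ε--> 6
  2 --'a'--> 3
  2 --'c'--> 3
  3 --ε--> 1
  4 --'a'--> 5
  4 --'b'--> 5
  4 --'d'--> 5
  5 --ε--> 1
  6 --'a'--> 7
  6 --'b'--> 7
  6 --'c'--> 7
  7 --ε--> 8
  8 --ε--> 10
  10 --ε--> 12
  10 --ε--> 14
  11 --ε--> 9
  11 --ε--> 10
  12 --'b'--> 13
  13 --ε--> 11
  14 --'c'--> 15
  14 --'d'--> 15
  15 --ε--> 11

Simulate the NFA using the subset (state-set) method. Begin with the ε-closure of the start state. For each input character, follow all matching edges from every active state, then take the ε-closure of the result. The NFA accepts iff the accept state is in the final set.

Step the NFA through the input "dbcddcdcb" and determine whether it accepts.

S₀ = ε-closure({0}) = {0,2,4}
'd' @ 1: {1,5,6}
'b' @ 2: {7,8,10,12,14}
'c' @ 3: {9,10,11,12,14,15}  [accepting]
'd' @ 4: {9,10,11,12,14,15}  [accepting]
'd' @ 5: {9,10,11,12,14,15}  [accepting]
'c' @ 6: {9,10,11,12,14,15}  [accepting]
'd' @ 7: {9,10,11,12,14,15}  [accepting]
'c' @ 8: {9,10,11,12,14,15}  [accepting]
'b' @ 9: {9,10,11,12,13,14}  [accepting]
final: {9,10,11,12,13,14}; accept 9 in set

Answer: ACCEPT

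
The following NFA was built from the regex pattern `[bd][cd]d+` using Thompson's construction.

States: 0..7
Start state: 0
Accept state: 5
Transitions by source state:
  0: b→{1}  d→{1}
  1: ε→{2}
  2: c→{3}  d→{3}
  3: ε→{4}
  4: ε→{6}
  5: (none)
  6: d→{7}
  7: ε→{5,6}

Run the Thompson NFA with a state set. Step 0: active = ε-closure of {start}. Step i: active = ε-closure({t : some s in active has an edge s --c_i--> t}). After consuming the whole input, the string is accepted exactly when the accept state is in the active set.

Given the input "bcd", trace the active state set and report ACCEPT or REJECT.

Answer: ACCEPT

Derivation:
initial (ε-close {0}): {0}
'b' @ 1: {1,2}
'c' @ 2: {3,4,6}
'd' @ 3: {5,6,7}  ✓accept
final: {5,6,7}; accept 5 in set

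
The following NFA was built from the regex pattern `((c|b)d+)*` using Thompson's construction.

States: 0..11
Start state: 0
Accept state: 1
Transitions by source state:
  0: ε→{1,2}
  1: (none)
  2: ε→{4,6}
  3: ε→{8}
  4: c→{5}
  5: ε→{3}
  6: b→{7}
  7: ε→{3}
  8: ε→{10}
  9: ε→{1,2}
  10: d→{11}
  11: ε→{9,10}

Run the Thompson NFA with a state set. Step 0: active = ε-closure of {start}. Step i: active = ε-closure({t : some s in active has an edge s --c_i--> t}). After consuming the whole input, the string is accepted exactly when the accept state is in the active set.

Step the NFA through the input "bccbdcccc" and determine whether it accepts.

Answer: REJECT

Steps:
S₀ = ε-closure({0}) = {0,1,2,4,6}
'b' @ 1: {3,7,8,10}
'c' @ 2: {}  — dead — no transitions
rest 'cbdcccc' ignored (set empty)
final: {}; accept 1 not in set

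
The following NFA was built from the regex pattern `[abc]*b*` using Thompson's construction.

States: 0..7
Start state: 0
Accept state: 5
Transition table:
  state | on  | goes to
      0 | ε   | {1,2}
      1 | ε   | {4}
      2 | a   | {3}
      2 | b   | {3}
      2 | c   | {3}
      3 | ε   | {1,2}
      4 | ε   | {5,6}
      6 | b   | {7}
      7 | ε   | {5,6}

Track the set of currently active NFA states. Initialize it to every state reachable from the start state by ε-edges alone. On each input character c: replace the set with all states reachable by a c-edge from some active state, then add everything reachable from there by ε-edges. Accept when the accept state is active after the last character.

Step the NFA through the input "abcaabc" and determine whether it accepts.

S₀ = ε-closure({0}) = {0,1,2,4,5,6}
'a' @ 1: {1,2,3,4,5,6}  [accepting]
'b' @ 2: {1,2,3,4,5,6,7}  [accepting]
'c' @ 3: {1,2,3,4,5,6}  [accepting]
'a' @ 4: {1,2,3,4,5,6}  [accepting]
'a' @ 5: {1,2,3,4,5,6}  [accepting]
'b' @ 6: {1,2,3,4,5,6,7}  [accepting]
'c' @ 7: {1,2,3,4,5,6}  [accepting]
after full input: {1,2,3,4,5,6}  (accept=5 in)

Answer: ACCEPT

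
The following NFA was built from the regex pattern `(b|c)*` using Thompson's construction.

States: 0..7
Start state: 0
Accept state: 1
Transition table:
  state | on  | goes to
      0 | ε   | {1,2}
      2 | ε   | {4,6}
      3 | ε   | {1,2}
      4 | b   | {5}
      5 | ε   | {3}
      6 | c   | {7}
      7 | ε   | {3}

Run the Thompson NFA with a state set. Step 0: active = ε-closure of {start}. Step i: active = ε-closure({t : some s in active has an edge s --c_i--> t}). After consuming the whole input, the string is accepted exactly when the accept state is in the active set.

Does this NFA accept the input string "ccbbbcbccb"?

Answer: ACCEPT

Derivation:
start: ε-closure({0}) = {0,1,2,4,6}
'c' @ 1: {1,2,3,4,6,7}  [accepting]
'c' @ 2: {1,2,3,4,6,7}  [accepting]
'b' @ 3: {1,2,3,4,5,6}  [accepting]
'b' @ 4: {1,2,3,4,5,6}  [accepting]
'b' @ 5: {1,2,3,4,5,6}  [accepting]
'c' @ 6: {1,2,3,4,6,7}  [accepting]
'b' @ 7: {1,2,3,4,5,6}  [accepting]
'c' @ 8: {1,2,3,4,6,7}  [accepting]
'c' @ 9: {1,2,3,4,6,7}  [accepting]
'b' @ 10: {1,2,3,4,5,6}  [accepting]
after full input: {1,2,3,4,5,6}  (accept=1 in)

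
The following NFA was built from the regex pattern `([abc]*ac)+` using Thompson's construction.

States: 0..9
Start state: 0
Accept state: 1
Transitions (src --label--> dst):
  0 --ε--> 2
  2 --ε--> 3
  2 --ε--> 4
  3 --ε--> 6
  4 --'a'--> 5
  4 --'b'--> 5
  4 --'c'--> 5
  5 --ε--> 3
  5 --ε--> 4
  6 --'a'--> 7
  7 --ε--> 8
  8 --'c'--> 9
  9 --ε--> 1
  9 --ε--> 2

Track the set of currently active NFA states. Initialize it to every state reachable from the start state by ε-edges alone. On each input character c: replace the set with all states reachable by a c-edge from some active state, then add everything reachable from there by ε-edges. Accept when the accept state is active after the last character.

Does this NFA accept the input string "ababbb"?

initial (ε-close {0}): {0,2,3,4,6}
'a' @ 1: {3,4,5,6,7,8}
'b' @ 2: {3,4,5,6}
'a' @ 3: {3,4,5,6,7,8}
'b' @ 4: {3,4,5,6}
'b' @ 5: {3,4,5,6}
'b' @ 6: {3,4,5,6}
final: {3,4,5,6}; accept 1 not in set

Answer: REJECT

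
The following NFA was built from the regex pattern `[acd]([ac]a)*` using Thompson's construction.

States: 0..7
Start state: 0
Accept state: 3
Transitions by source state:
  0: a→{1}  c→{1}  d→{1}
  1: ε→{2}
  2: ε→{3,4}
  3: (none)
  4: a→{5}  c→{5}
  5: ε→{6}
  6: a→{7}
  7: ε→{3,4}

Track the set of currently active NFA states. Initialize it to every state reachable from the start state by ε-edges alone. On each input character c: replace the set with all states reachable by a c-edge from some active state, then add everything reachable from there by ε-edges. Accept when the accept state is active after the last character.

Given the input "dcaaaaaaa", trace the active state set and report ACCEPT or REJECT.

Answer: ACCEPT

Steps:
S₀ = ε-closure({0}) = {0}
'd' @ 1: {1,2,3,4}  (accept∈set)
'c' @ 2: {5,6}
'a' @ 3: {3,4,7}  (accept∈set)
'a' @ 4: {5,6}
'a' @ 5: {3,4,7}  (accept∈set)
'a' @ 6: {5,6}
'a' @ 7: {3,4,7}  (accept∈set)
'a' @ 8: {5,6}
'a' @ 9: {3,4,7}  (accept∈set)
end set {3,4,7} — state 3 in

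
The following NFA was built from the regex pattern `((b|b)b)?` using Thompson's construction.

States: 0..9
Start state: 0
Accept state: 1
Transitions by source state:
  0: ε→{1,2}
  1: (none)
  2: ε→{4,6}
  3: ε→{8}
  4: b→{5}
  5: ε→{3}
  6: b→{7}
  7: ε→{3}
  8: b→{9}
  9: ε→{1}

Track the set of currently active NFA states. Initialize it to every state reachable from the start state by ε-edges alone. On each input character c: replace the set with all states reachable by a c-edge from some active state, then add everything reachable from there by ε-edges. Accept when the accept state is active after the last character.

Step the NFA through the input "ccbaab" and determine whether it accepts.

S₀ = ε-closure({0}) = {0,1,2,4,6}
'c' @ 1: {}  — no active states
rest 'cbaab' ignored (set empty)
after full input: {}  (accept=1 not in)

Answer: REJECT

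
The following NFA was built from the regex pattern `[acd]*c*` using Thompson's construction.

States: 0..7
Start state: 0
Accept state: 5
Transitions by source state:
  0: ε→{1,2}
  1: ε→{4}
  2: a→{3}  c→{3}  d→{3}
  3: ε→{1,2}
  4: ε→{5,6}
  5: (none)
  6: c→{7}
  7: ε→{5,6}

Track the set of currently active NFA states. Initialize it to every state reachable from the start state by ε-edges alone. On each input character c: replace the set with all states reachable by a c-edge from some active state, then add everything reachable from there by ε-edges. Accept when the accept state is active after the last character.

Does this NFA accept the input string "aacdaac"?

initial (ε-close {0}): {0,1,2,4,5,6}
'a' @ 1: {1,2,3,4,5,6}  [accepting]
'a' @ 2: {1,2,3,4,5,6}  [accepting]
'c' @ 3: {1,2,3,4,5,6,7}  [accepting]
'd' @ 4: {1,2,3,4,5,6}  [accepting]
'a' @ 5: {1,2,3,4,5,6}  [accepting]
'a' @ 6: {1,2,3,4,5,6}  [accepting]
'c' @ 7: {1,2,3,4,5,6,7}  [accepting]
final: {1,2,3,4,5,6,7}; accept 5 in set

Answer: ACCEPT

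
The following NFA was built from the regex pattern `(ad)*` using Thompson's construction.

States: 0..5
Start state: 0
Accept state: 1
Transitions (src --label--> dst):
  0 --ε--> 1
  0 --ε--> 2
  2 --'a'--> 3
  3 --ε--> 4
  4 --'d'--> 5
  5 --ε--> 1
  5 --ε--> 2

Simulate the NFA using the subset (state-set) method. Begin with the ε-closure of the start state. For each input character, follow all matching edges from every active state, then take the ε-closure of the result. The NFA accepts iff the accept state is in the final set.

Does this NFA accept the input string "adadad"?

start: ε-closure({0}) = {0,1,2}
'a' @ 1: {3,4}
'd' @ 2: {1,2,5}  ✓accept
'a' @ 3: {3,4}
'd' @ 4: {1,2,5}  ✓accept
'a' @ 5: {3,4}
'd' @ 6: {1,2,5}  ✓accept
end set {1,2,5} — state 1 in

Answer: ACCEPT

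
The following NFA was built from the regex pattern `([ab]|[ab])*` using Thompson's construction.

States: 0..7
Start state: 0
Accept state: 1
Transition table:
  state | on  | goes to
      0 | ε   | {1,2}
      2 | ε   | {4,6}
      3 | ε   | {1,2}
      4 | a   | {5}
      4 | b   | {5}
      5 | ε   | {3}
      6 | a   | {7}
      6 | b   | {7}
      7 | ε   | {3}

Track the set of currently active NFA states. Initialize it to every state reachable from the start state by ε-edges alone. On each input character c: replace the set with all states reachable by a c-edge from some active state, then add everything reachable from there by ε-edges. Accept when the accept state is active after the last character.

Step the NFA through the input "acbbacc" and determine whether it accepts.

Answer: REJECT

Steps:
S₀ = ε-closure({0}) = {0,1,2,4,6}
'a' @ 1: {1,2,3,4,5,6,7}  (accept∈set)
'c' @ 2: {}  — no active states
rest 'bbacc' ignored (set empty)
after full input: {}  (accept=1 not in)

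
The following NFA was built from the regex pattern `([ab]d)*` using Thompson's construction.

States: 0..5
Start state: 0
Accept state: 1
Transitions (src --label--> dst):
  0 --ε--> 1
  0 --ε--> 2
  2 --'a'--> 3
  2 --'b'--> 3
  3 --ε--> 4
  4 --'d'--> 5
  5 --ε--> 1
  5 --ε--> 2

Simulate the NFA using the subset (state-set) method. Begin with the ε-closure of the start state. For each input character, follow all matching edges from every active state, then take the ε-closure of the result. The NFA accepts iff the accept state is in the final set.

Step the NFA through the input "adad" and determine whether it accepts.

S₀ = ε-closure({0}) = {0,1,2}
'a' @ 1: {3,4}
'd' @ 2: {1,2,5}  [accepting]
'a' @ 3: {3,4}
'd' @ 4: {1,2,5}  [accepting]
final: {1,2,5}; accept 1 in set

Answer: ACCEPT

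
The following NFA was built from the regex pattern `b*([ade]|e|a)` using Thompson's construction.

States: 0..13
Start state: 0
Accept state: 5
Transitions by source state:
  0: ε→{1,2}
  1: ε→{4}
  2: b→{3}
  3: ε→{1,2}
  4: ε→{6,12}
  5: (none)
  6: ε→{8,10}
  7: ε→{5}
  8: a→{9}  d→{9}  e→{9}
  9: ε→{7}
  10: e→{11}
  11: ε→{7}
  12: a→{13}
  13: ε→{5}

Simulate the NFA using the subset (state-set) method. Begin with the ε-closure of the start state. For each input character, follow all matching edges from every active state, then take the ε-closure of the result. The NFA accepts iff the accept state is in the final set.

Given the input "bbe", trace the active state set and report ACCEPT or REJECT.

Answer: ACCEPT

Derivation:
S₀ = ε-closure({0}) = {0,1,2,4,6,8,10,12}
'b' @ 1: {1,2,3,4,6,8,10,12}
'b' @ 2: {1,2,3,4,6,8,10,12}
'e' @ 3: {5,7,9,11}  [accepting]
final: {5,7,9,11}; accept 5 in set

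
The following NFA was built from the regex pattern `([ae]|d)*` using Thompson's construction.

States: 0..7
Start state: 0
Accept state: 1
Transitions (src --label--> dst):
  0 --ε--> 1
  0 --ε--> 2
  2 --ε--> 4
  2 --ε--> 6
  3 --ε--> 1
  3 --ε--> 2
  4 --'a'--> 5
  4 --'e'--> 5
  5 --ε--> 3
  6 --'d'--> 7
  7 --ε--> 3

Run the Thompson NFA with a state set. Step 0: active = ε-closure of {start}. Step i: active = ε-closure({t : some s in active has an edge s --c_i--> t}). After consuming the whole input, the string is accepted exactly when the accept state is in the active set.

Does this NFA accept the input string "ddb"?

start: ε-closure({0}) = {0,1,2,4,6}
'd' @ 1: {1,2,3,4,6,7}  ✓accept
'd' @ 2: {1,2,3,4,6,7}  ✓accept
'b' @ 3: {}  — dead — no transitions
after full input: {}  (accept=1 not in)

Answer: REJECT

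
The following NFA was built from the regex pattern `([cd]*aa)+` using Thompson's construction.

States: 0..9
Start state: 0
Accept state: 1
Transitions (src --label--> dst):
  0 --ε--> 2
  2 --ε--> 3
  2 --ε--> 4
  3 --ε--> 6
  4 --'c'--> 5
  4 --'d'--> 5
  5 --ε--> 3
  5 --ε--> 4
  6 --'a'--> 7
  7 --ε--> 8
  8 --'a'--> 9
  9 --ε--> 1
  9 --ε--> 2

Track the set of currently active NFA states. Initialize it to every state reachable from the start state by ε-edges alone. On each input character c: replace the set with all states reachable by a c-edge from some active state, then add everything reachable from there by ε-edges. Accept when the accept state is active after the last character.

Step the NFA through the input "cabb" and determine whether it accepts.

start: ε-closure({0}) = {0,2,3,4,6}
'c' @ 1: {3,4,5,6}
'a' @ 2: {7,8}
'b' @ 3: {}  — dead — no transitions
rest 'b' ignored (set empty)
end set {} — state 1 not in

Answer: REJECT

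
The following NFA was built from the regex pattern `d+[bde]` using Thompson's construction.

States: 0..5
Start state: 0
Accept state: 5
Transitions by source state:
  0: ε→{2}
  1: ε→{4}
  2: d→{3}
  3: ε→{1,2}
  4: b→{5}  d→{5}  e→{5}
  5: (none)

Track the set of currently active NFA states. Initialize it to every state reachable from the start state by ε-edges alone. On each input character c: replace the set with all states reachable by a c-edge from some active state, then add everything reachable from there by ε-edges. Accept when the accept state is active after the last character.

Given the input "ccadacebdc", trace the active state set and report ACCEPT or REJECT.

Answer: REJECT

Steps:
start: ε-closure({0}) = {0,2}
'c' @ 1: {}  — state set empty
rest 'cadacebdc' ignored (set empty)
end set {} — state 5 not in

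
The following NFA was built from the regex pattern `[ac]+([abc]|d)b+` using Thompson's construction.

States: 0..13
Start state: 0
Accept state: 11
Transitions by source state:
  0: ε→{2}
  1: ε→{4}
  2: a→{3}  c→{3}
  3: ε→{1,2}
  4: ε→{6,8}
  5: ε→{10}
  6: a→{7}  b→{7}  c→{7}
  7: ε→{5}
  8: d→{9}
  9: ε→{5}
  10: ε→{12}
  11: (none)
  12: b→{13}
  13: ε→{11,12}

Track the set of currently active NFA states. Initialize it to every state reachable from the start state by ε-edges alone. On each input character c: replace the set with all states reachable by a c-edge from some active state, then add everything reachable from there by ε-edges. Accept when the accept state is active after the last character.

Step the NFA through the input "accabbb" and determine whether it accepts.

Answer: ACCEPT

Derivation:
start: ε-closure({0}) = {0,2}
'a' @ 1: {1,2,3,4,6,8}
'c' @ 2: {1,2,3,4,5,6,7,8,10,12}
'c' @ 3: {1,2,3,4,5,6,7,8,10,12}
'a' @ 4: {1,2,3,4,5,6,7,8,10,12}
'b' @ 5: {5,7,10,11,12,13}  [accepting]
'b' @ 6: {11,12,13}  [accepting]
'b' @ 7: {11,12,13}  [accepting]
end set {11,12,13} — state 11 in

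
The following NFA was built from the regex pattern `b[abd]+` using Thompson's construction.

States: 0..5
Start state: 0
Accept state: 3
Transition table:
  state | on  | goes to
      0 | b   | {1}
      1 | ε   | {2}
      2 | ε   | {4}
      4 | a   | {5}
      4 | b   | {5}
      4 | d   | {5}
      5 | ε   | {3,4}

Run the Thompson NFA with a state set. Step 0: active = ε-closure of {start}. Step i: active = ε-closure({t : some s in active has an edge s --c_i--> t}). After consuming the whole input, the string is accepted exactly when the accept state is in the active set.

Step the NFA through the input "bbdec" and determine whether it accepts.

Answer: REJECT

Derivation:
S₀ = ε-closure({0}) = {0}
'b' @ 1: {1,2,4}
'b' @ 2: {3,4,5}  [accepting]
'd' @ 3: {3,4,5}  [accepting]
'e' @ 4: {}  — dead — no transitions
rest 'c' ignored (set empty)
end set {} — state 3 not in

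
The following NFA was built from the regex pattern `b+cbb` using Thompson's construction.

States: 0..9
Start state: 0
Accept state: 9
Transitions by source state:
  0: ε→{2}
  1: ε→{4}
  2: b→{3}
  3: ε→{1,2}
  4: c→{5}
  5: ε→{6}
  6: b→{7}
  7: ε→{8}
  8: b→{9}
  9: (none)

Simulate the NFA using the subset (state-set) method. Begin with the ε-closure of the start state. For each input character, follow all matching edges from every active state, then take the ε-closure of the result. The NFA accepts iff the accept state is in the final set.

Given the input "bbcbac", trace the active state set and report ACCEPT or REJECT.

start: ε-closure({0}) = {0,2}
'b' @ 1: {1,2,3,4}
'b' @ 2: {1,2,3,4}
'c' @ 3: {5,6}
'b' @ 4: {7,8}
'a' @ 5: {}  — dead — no transitions
rest 'c' ignored (set empty)
after full input: {}  (accept=9 not in)

Answer: REJECT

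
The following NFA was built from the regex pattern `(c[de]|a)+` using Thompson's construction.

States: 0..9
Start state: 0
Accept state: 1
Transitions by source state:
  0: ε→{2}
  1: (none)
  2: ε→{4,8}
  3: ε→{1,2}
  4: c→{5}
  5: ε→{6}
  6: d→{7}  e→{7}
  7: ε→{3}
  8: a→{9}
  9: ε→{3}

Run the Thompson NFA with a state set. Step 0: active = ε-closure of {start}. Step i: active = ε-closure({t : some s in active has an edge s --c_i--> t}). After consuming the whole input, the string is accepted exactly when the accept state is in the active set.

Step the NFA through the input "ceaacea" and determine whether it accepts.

Answer: ACCEPT

Trace:
S₀ = ε-closure({0}) = {0,2,4,8}
'c' @ 1: {5,6}
'e' @ 2: {1,2,3,4,7,8}  ✓accept
'a' @ 3: {1,2,3,4,8,9}  ✓accept
'a' @ 4: {1,2,3,4,8,9}  ✓accept
'c' @ 5: {5,6}
'e' @ 6: {1,2,3,4,7,8}  ✓accept
'a' @ 7: {1,2,3,4,8,9}  ✓accept
after full input: {1,2,3,4,8,9}  (accept=1 in)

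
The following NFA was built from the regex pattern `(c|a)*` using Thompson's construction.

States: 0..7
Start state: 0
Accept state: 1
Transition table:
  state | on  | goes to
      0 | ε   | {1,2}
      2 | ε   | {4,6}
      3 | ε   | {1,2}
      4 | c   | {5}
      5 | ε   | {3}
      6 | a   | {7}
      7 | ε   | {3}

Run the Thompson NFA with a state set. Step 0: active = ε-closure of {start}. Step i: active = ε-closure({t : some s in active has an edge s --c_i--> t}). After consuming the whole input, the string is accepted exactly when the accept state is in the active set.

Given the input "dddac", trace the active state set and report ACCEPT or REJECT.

initial (ε-close {0}): {0,1,2,4,6}
'd' @ 1: {}  — no active states
rest 'ddac' ignored (set empty)
after full input: {}  (accept=1 not in)

Answer: REJECT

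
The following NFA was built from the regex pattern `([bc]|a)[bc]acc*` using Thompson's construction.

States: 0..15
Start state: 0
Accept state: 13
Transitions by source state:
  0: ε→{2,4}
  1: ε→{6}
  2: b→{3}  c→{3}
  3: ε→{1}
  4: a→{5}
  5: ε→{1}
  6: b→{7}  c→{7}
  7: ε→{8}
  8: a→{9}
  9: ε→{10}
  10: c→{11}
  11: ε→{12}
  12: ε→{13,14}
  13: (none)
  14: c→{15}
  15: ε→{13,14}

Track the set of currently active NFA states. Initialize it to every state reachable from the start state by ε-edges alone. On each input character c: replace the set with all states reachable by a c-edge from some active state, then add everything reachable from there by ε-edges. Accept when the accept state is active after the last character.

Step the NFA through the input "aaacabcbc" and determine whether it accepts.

initial (ε-close {0}): {0,2,4}
'a' @ 1: {1,5,6}
'a' @ 2: {}  — no active states
rest 'acabcbc' ignored (set empty)
end set {} — state 13 not in

Answer: REJECT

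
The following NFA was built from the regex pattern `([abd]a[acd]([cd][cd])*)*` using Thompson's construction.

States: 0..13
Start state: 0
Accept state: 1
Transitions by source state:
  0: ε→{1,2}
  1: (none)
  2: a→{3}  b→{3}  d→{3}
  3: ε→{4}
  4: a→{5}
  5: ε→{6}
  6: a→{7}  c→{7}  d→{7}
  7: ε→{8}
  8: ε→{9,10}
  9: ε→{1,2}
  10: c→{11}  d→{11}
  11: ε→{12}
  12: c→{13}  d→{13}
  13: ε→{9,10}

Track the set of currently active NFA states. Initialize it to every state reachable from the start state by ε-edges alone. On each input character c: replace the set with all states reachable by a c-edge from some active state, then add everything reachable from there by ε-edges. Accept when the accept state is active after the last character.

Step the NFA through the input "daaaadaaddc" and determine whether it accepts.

Answer: ACCEPT

Derivation:
S₀ = ε-closure({0}) = {0,1,2}
'd' @ 1: {3,4}
'a' @ 2: {5,6}
'a' @ 3: {1,2,7,8,9,10}  (accept∈set)
'a' @ 4: {3,4}
'a' @ 5: {5,6}
'd' @ 6: {1,2,7,8,9,10}  (accept∈set)
'a' @ 7: {3,4}
'a' @ 8: {5,6}
'd' @ 9: {1,2,7,8,9,10}  (accept∈set)
'd' @ 10: {3,4,11,12}
'c' @ 11: {1,2,9,10,13}  (accept∈set)
after full input: {1,2,9,10,13}  (accept=1 in)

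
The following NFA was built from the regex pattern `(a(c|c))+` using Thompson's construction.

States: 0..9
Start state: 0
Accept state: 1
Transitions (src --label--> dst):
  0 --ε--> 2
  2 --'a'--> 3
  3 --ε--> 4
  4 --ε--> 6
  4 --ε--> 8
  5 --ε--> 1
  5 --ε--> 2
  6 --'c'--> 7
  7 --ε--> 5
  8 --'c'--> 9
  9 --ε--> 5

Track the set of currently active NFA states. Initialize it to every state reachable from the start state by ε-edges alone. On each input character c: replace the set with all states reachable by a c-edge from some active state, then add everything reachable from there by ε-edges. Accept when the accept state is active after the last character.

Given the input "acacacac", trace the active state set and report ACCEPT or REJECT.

Answer: ACCEPT

Trace:
initial (ε-close {0}): {0,2}
'a' @ 1: {3,4,6,8}
'c' @ 2: {1,2,5,7,9}  ✓accept
'a' @ 3: {3,4,6,8}
'c' @ 4: {1,2,5,7,9}  ✓accept
'a' @ 5: {3,4,6,8}
'c' @ 6: {1,2,5,7,9}  ✓accept
'a' @ 7: {3,4,6,8}
'c' @ 8: {1,2,5,7,9}  ✓accept
end set {1,2,5,7,9} — state 1 in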